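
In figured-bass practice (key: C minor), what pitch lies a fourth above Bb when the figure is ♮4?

Counting 3 letter steps above Bb lands on E; in C minor, that letter is Eb.
The ♮4 figure makes it natural, giving E.

E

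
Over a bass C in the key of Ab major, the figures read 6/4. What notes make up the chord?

C, F, Ab

A fourth above C in this key is F.
A sixth above C in this key is Ab.
Together with the bass C, this spells F minor in second inversion.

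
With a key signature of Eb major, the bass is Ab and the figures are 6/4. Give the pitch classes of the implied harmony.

Ab, D, F

A fourth above Ab in this key is D.
A sixth above Ab in this key is F.
Together with the bass Ab, this spells D diminished in second inversion.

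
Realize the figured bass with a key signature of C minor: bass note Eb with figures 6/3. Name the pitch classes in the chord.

A third above Eb in this key is G.
A sixth above Eb in this key is C.
Together with the bass Eb, this spells C minor in first inversion.

Eb, G, C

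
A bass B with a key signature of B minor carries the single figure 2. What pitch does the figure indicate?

C#

Counting 1 letter step above B lands on C; in B minor, that letter is C#.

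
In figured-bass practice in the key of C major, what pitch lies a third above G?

Counting 2 letter steps above G lands on B; in C major, that letter is B.

B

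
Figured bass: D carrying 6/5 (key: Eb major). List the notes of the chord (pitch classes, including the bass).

The written figures 6/5 are shorthand for 6/5/3: the 3 is implied.
A third above D in this key is F.
A fifth above D in this key is Ab.
A sixth above D in this key is Bb.
Together with the bass D, this spells Bb dominant seventh in first inversion.

D, F, Ab, Bb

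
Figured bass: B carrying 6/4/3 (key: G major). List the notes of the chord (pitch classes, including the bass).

A third above B in this key is D.
A fourth above B in this key is E.
A sixth above B in this key is G.
Together with the bass B, this spells E minor seventh in second inversion.

B, D, E, G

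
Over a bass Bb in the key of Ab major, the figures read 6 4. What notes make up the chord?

Bb, Eb, G

A fourth above Bb in this key is Eb.
A sixth above Bb in this key is G.
Together with the bass Bb, this spells Eb major in second inversion.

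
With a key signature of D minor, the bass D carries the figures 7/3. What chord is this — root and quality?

D minor seventh

The figures 7/3 indicate a seventh chord in root position.
In root position the bass is the root, so the root is D.
The chord tones are D, F, A, C, giving D minor seventh.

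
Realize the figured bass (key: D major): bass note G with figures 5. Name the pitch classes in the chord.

G, B, D

The written figures 5 are shorthand for 5/3: the 3 is implied.
A third above G in this key is B.
A fifth above G in this key is D.
Together with the bass G, this spells G major in root position.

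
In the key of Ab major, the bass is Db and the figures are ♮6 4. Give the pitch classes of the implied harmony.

A fourth above Db in this key is G.
A sixth above Db in this key is Bb, made natural (B) by the ♮ figure.

Db, G, B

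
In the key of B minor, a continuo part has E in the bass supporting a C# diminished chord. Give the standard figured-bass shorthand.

E is the third of C# diminished, so the chord is in first inversion.
A triad in first inversion is figured 6/3, conventionally abbreviated 6.

6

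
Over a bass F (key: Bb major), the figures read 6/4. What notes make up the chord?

F, Bb, D

A fourth above F in this key is Bb.
A sixth above F in this key is D.
Together with the bass F, this spells Bb major in second inversion.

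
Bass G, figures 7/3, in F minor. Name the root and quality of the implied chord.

The figures 7/3 indicate a seventh chord in root position.
In root position the bass is the root, so the root is G.
The chord tones are G, Bb, Db, F, giving G half-diminished seventh.

G half-diminished seventh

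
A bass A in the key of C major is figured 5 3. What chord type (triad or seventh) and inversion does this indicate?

Intervals of 5/3 above the bass form a triad; the bass is the root, so this is root position.

triad, root position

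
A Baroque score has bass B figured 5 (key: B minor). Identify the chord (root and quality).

The figures 5 indicate a triad in root position.
In root position the bass is the root, so the root is B.
The chord tones are B, D, F#, giving B minor.

B minor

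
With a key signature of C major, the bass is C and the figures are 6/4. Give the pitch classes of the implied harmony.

C, F, A

A fourth above C in this key is F.
A sixth above C in this key is A.
Together with the bass C, this spells F major in second inversion.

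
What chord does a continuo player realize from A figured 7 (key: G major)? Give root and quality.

The figures 7 indicate a seventh chord in root position.
In root position the bass is the root, so the root is A.
The chord tones are A, C, E, G, giving A minor seventh.

A minor seventh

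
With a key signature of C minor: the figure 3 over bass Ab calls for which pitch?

C

Counting 2 letter steps above Ab lands on C; in C minor, that letter is C.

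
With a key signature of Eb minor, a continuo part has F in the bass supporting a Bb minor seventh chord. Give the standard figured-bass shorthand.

4/3

F is the fifth of Bb minor seventh, so the chord is in second inversion.
A seventh chord in second inversion is figured 6/4/3, conventionally abbreviated 4/3.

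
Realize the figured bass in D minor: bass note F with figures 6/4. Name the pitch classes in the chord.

F, Bb, D

A fourth above F in this key is Bb.
A sixth above F in this key is D.
Together with the bass F, this spells Bb major in second inversion.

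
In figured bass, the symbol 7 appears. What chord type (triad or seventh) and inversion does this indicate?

7 is shorthand for 7/5/3.
Intervals of 7/5/3 above the bass form a seventh chord; the bass is the root, so this is root position.

seventh chord, root position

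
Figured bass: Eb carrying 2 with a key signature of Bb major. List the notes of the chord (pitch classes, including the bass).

Eb, F, A, C

The written figures 2 are shorthand for 6/4/2: the 6/4 are implied.
A second above Eb in this key is F.
A fourth above Eb in this key is A.
A sixth above Eb in this key is C.
Together with the bass Eb, this spells F dominant seventh in third inversion.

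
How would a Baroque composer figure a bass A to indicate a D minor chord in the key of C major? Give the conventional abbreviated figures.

6/4

A is the fifth of D minor, so the chord is in second inversion.
A triad in second inversion is figured 6/4, conventionally abbreviated 6/4.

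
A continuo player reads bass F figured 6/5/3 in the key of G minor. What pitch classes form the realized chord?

A third above F in this key is A.
A fifth above F in this key is C.
A sixth above F in this key is D.
Together with the bass F, this spells D minor seventh in first inversion.

F, A, C, D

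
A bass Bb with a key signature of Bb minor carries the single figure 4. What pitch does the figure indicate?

Eb

Counting 3 letter steps above Bb lands on E; in Bb minor, that letter is Eb.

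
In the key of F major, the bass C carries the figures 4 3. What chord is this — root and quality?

F major seventh

The figures 4 3 indicate a seventh chord in second inversion.
In second inversion the root lies a fourth above the bass: a fourth above C in F major is F.
The chord tones are C, E, F, A, giving F major seventh.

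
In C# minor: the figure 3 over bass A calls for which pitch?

C#

Counting 2 letter steps above A lands on C; in C# minor, that letter is C#.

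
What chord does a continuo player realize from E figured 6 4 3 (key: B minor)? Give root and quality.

The figures 6 4 3 indicate a seventh chord in second inversion.
In second inversion the root lies a fourth above the bass: a fourth above E in B minor is A.
The chord tones are E, G, A, C#, giving A dominant seventh.

A dominant seventh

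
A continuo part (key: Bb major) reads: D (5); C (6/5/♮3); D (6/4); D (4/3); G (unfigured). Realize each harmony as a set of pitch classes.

D (5/3): D, F, A.
C (6/5/♮3): C, E, G, A.
D (6/4): D, G, Bb.
D (6/4/3): D, F, G, Bb.
G (5/3): G, Bb, D.

D, F, A | C, E, G, A | D, G, Bb | D, F, G, Bb | G, Bb, D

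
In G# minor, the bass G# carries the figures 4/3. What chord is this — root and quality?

The figures 4/3 indicate a seventh chord in second inversion.
In second inversion the root lies a fourth above the bass: a fourth above G# in G# minor is C#.
The chord tones are G#, B, C#, E, giving C# minor seventh.

C# minor seventh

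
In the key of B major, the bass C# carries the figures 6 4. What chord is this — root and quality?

F# major

The figures 6 4 indicate a triad in second inversion.
In second inversion the root lies a fourth above the bass: a fourth above C# in B major is F#.
The chord tones are C#, F#, A#, giving F# major.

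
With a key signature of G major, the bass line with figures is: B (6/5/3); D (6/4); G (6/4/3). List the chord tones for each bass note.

B, D, F#, G | D, G, B | G, B, C, E

B (6/5/3): B, D, F#, G.
D (6/4): D, G, B.
G (6/4/3): G, B, C, E.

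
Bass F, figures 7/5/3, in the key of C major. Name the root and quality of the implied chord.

F major seventh

The figures 7/5/3 indicate a seventh chord in root position.
In root position the bass is the root, so the root is F.
The chord tones are F, A, C, E, giving F major seventh.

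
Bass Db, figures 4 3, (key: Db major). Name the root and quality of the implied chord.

Gb major seventh

The figures 4 3 indicate a seventh chord in second inversion.
In second inversion the root lies a fourth above the bass: a fourth above Db in Db major is Gb.
The chord tones are Db, F, Gb, Bb, giving Gb major seventh.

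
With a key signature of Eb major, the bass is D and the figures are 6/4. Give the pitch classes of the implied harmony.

A fourth above D in this key is G.
A sixth above D in this key is Bb.
Together with the bass D, this spells G minor in second inversion.

D, G, Bb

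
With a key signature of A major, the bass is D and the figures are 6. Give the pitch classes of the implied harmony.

D, F#, B

The written figures 6 are shorthand for 6/3: the 3 is implied.
A third above D in this key is F#.
A sixth above D in this key is B.
Together with the bass D, this spells B minor in first inversion.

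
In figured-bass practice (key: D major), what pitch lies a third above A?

C#

Counting 2 letter steps above A lands on C; in D major, that letter is C#.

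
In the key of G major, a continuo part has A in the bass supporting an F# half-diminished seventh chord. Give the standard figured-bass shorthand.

6/5

A is the third of F# half-diminished seventh, so the chord is in first inversion.
A seventh chord in first inversion is figured 6/5/3, conventionally abbreviated 6/5.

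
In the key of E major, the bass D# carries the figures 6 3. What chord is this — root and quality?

The figures 6 3 indicate a triad in first inversion.
In first inversion the root lies a sixth above the bass: a sixth above D# in E major is B.
The chord tones are D#, F#, B, giving B major.

B major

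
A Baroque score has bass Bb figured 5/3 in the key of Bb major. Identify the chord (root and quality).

Bb major

The figures 5/3 indicate a triad in root position.
In root position the bass is the root, so the root is Bb.
The chord tones are Bb, D, F, giving Bb major.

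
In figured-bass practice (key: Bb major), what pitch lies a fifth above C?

Counting 4 letter steps above C lands on G; in Bb major, that letter is G.

G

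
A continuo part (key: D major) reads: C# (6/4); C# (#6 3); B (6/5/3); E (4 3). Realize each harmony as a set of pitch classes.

C#, F#, A | C#, E, A# | B, D, F#, G | E, G, A, C#

C# (6/4): C#, F#, A.
C# (#6/3): C#, E, A#.
B (6/5/3): B, D, F#, G.
E (6/4/3): E, G, A, C#.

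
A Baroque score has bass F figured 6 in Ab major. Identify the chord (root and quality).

Db major

The figures 6 indicate a triad in first inversion.
In first inversion the root lies a sixth above the bass: a sixth above F in Ab major is Db.
The chord tones are F, Ab, Db, giving Db major.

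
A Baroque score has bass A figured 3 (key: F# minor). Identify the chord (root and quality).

A major

The figures 3 indicate a triad in root position.
In root position the bass is the root, so the root is A.
The chord tones are A, C#, E, giving A major.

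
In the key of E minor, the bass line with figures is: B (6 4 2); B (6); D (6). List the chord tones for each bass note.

B, C, E, G | B, D, G | D, F#, B

B (6/4/2): B, C, E, G.
B (6/3): B, D, G.
D (6/3): D, F#, B.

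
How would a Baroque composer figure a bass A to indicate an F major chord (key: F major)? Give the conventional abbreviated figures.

6

A is the third of F major, so the chord is in first inversion.
A triad in first inversion is figured 6/3, conventionally abbreviated 6.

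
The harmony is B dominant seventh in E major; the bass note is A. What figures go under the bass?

A is the seventh of B dominant seventh, so the chord is in third inversion.
A seventh chord in third inversion is figured 6/4/2, conventionally abbreviated 4/2.

4/2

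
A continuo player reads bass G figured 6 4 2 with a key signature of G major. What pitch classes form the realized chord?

A second above G in this key is A.
A fourth above G in this key is C.
A sixth above G in this key is E.
Together with the bass G, this spells A minor seventh in third inversion.

G, A, C, E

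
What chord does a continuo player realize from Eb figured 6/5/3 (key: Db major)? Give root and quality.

The figures 6/5/3 indicate a seventh chord in first inversion.
In first inversion the root lies a sixth above the bass: a sixth above Eb in Db major is C.
The chord tones are Eb, Gb, Bb, C, giving C half-diminished seventh.

C half-diminished seventh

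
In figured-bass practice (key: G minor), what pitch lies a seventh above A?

Counting 6 letter steps above A lands on G; in G minor, that letter is G.

G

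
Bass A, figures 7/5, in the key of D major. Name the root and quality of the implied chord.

The figures 7/5 indicate a seventh chord in root position.
In root position the bass is the root, so the root is A.
The chord tones are A, C#, E, G, giving A dominant seventh.

A dominant seventh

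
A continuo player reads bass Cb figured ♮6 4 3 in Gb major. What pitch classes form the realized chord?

A third above Cb in this key is Eb.
A fourth above Cb in this key is F.
A sixth above Cb in this key is Ab, made natural (A) by the ♮ figure.

Cb, Eb, F, A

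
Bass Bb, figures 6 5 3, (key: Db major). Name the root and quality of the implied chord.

The figures 6 5 3 indicate a seventh chord in first inversion.
In first inversion the root lies a sixth above the bass: a sixth above Bb in Db major is Gb.
The chord tones are Bb, Db, F, Gb, giving Gb major seventh.

Gb major seventh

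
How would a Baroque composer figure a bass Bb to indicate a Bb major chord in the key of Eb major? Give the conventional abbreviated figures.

no figures

Bb is the root of Bb major, so the chord is in root position.
A triad in root position is figured 5/3, conventionally abbreviated (no figures — root-position triad).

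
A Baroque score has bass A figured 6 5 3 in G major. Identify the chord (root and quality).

F# half-diminished seventh

The figures 6 5 3 indicate a seventh chord in first inversion.
In first inversion the root lies a sixth above the bass: a sixth above A in G major is F#.
The chord tones are A, C, E, F#, giving F# half-diminished seventh.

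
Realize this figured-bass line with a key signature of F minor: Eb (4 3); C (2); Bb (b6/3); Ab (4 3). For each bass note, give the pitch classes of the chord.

Eb (6/4/3): Eb, G, Ab, C.
C (6/4/2): C, Db, F, Ab.
Bb (b6/3): Bb, Db, Gb.
Ab (6/4/3): Ab, C, Db, F.

Eb, G, Ab, C | C, Db, F, Ab | Bb, Db, Gb | Ab, C, Db, F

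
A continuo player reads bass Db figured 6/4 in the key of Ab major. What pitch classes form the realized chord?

A fourth above Db in this key is G.
A sixth above Db in this key is Bb.
Together with the bass Db, this spells G diminished in second inversion.

Db, G, Bb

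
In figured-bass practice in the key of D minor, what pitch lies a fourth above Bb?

Counting 3 letter steps above Bb lands on E; in D minor, that letter is E.

E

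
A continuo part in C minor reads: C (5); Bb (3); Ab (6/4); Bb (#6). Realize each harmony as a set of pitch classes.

C, Eb, G | Bb, D, F | Ab, D, F | Bb, D, G#

C (5/3): C, Eb, G.
Bb (5/3): Bb, D, F.
Ab (6/4): Ab, D, F.
Bb (#6/3): Bb, D, G#.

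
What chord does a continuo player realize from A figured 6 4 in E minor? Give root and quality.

The figures 6 4 indicate a triad in second inversion.
In second inversion the root lies a fourth above the bass: a fourth above A in E minor is D.
The chord tones are A, D, F#, giving D major.

D major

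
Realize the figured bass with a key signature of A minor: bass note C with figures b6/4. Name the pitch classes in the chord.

C, F, Ab

A fourth above C in this key is F.
A sixth above C in this key is A, lowered to Ab by the flat.
Together with the bass C, this spells F minor in second inversion.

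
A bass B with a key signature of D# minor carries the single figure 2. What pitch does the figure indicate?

Counting 1 letter step above B lands on C; in D# minor, that letter is C#.

C#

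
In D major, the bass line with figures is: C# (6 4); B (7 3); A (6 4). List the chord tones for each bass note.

C# (6/4): C#, F#, A.
B (7/5/3): B, D, F#, A.
A (6/4): A, D, F#.

C#, F#, A | B, D, F#, A | A, D, F#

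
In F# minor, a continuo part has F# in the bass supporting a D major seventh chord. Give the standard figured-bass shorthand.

6/5

F# is the third of D major seventh, so the chord is in first inversion.
A seventh chord in first inversion is figured 6/5/3, conventionally abbreviated 6/5.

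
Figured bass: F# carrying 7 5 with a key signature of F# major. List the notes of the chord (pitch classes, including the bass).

The written figures 7 5 are shorthand for 7/5/3: the 3 is implied.
A third above F# in this key is A#.
A fifth above F# in this key is C#.
A seventh above F# in this key is E#.
Together with the bass F#, this spells F# major seventh in root position.

F#, A#, C#, E#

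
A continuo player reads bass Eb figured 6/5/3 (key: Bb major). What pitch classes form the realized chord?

Eb, G, Bb, C

A third above Eb in this key is G.
A fifth above Eb in this key is Bb.
A sixth above Eb in this key is C.
Together with the bass Eb, this spells C minor seventh in first inversion.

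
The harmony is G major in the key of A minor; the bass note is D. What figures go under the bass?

6/4

D is the fifth of G major, so the chord is in second inversion.
A triad in second inversion is figured 6/4, conventionally abbreviated 6/4.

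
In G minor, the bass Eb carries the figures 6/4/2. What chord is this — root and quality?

F dominant seventh

The figures 6/4/2 indicate a seventh chord in third inversion.
In third inversion the root lies a second above the bass: a second above Eb in G minor is F.
The chord tones are Eb, F, A, C, giving F dominant seventh.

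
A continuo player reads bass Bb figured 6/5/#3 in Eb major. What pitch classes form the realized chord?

A third above Bb in this key is D, raised to D# by the sharp.
A fifth above Bb in this key is F.
A sixth above Bb in this key is G.

Bb, D#, F, G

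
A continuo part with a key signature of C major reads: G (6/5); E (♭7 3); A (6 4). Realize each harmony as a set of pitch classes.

G (6/5/3): G, B, D, E.
E (b7/5/3): E, G, B, Db.
A (6/4): A, D, F.

G, B, D, E | E, G, B, Db | A, D, F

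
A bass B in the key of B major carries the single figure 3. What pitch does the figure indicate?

Counting 2 letter steps above B lands on D; in B major, that letter is D#.

D#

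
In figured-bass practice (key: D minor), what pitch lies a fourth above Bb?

Counting 3 letter steps above Bb lands on E; in D minor, that letter is E.

E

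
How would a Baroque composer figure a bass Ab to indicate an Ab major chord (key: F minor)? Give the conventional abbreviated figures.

no figures

Ab is the root of Ab major, so the chord is in root position.
A triad in root position is figured 5/3, conventionally abbreviated (no figures — root-position triad).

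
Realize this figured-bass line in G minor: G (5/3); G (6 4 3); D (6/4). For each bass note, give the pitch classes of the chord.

G, Bb, D | G, Bb, C, Eb | D, G, Bb

G (5/3): G, Bb, D.
G (6/4/3): G, Bb, C, Eb.
D (6/4): D, G, Bb.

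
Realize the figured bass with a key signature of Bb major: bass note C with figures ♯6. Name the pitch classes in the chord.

The written figures ♯6 are shorthand for 6/3: the 3 is implied.
A third above C in this key is Eb.
A sixth above C in this key is A, raised to A# by the sharp.

C, Eb, A#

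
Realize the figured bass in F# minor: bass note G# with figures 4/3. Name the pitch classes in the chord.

The written figures 4/3 are shorthand for 6/4/3: the 6 is implied.
A third above G# in this key is B.
A fourth above G# in this key is C#.
A sixth above G# in this key is E.
Together with the bass G#, this spells C# minor seventh in second inversion.

G#, B, C#, E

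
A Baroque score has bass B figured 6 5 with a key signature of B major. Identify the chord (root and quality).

The figures 6 5 indicate a seventh chord in first inversion.
In first inversion the root lies a sixth above the bass: a sixth above B in B major is G#.
The chord tones are B, D#, F#, G#, giving G# minor seventh.

G# minor seventh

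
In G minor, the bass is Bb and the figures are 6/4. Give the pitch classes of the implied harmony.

Bb, Eb, G

A fourth above Bb in this key is Eb.
A sixth above Bb in this key is G.
Together with the bass Bb, this spells Eb major in second inversion.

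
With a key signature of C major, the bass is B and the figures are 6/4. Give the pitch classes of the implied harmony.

B, E, G

A fourth above B in this key is E.
A sixth above B in this key is G.
Together with the bass B, this spells E minor in second inversion.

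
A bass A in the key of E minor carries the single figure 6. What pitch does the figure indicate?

F#

Counting 5 letter steps above A lands on F; in E minor, that letter is F#.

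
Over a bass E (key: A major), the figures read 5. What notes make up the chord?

E, G#, B

The written figures 5 are shorthand for 5/3: the 3 is implied.
A third above E in this key is G#.
A fifth above E in this key is B.
Together with the bass E, this spells E major in root position.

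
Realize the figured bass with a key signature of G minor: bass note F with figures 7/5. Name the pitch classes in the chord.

F, A, C, Eb

The written figures 7/5 are shorthand for 7/5/3: the 3 is implied.
A third above F in this key is A.
A fifth above F in this key is C.
A seventh above F in this key is Eb.
Together with the bass F, this spells F dominant seventh in root position.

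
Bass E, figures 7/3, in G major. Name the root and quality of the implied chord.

E minor seventh

The figures 7/3 indicate a seventh chord in root position.
In root position the bass is the root, so the root is E.
The chord tones are E, G, B, D, giving E minor seventh.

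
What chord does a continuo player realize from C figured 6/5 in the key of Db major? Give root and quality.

The figures 6/5 indicate a seventh chord in first inversion.
In first inversion the root lies a sixth above the bass: a sixth above C in Db major is Ab.
The chord tones are C, Eb, Gb, Ab, giving Ab dominant seventh.

Ab dominant seventh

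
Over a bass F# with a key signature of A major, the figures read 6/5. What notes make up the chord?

The written figures 6/5 are shorthand for 6/5/3: the 3 is implied.
A third above F# in this key is A.
A fifth above F# in this key is C#.
A sixth above F# in this key is D.
Together with the bass F#, this spells D major seventh in first inversion.

F#, A, C#, D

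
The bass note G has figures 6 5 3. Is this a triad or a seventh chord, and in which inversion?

Intervals of 6/5/3 above the bass form a seventh chord; the bass is the third, so this is first inversion.

seventh chord, first inversion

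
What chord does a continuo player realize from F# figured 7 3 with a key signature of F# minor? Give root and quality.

The figures 7 3 indicate a seventh chord in root position.
In root position the bass is the root, so the root is F#.
The chord tones are F#, A, C#, E, giving F# minor seventh.

F# minor seventh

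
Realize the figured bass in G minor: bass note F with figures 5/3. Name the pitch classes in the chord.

A third above F in this key is A.
A fifth above F in this key is C.
Together with the bass F, this spells F major in root position.

F, A, C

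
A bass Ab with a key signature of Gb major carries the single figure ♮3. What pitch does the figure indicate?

C

Counting 2 letter steps above Ab lands on C; in Gb major, that letter is Cb.
The ♮3 figure makes it natural, giving C.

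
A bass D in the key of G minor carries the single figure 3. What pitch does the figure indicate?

F

Counting 2 letter steps above D lands on F; in G minor, that letter is F.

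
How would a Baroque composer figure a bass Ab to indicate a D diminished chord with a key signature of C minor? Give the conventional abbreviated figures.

6/4

Ab is the fifth of D diminished, so the chord is in second inversion.
A triad in second inversion is figured 6/4, conventionally abbreviated 6/4.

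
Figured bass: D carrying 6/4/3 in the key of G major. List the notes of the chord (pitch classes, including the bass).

A third above D in this key is F#.
A fourth above D in this key is G.
A sixth above D in this key is B.
Together with the bass D, this spells G major seventh in second inversion.

D, F#, G, B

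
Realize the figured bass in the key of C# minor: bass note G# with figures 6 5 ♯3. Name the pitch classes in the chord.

G#, B#, D#, E

A third above G# in this key is B, raised to B# by the sharp.
A fifth above G# in this key is D#.
A sixth above G# in this key is E.
Together with the bass G#, this spells E augmented major seventh in first inversion.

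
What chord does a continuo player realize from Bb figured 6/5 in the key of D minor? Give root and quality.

The figures 6/5 indicate a seventh chord in first inversion.
In first inversion the root lies a sixth above the bass: a sixth above Bb in D minor is G.
The chord tones are Bb, D, F, G, giving G minor seventh.

G minor seventh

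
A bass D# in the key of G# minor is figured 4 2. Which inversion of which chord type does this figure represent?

4 2 is shorthand for 6/4/2.
Intervals of 6/4/2 above the bass form a seventh chord; the bass is the seventh, so this is third inversion.

seventh chord, third inversion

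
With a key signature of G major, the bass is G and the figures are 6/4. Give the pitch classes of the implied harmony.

A fourth above G in this key is C.
A sixth above G in this key is E.
Together with the bass G, this spells C major in second inversion.

G, C, E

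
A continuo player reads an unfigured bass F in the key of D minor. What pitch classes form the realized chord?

An unfigured bass implies 5/3.
A third above F in this key is A.
A fifth above F in this key is C.
Together with the bass F, this spells F major in root position.

F, A, C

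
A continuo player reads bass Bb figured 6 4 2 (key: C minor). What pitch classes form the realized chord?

Bb, C, Eb, G

A second above Bb in this key is C.
A fourth above Bb in this key is Eb.
A sixth above Bb in this key is G.
Together with the bass Bb, this spells C minor seventh in third inversion.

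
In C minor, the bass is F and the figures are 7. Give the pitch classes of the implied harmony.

F, Ab, C, Eb

The written figures 7 are shorthand for 7/5/3: the 5/3 are implied.
A third above F in this key is Ab.
A fifth above F in this key is C.
A seventh above F in this key is Eb.
Together with the bass F, this spells F minor seventh in root position.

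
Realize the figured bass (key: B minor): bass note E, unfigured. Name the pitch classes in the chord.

An unfigured bass implies 5/3.
A third above E in this key is G.
A fifth above E in this key is B.
Together with the bass E, this spells E minor in root position.

E, G, B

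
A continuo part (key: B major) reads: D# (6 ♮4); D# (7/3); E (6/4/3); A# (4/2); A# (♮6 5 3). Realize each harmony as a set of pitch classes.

D# (6/♮4): D#, G, B.
D# (7/5/3): D#, F#, A#, C#.
E (6/4/3): E, G#, A#, C#.
A# (6/4/2): A#, B, D#, F#.
A# (♮6/5/3): A#, C#, E, F.

D#, G, B | D#, F#, A#, C# | E, G#, A#, C# | A#, B, D#, F# | A#, C#, E, F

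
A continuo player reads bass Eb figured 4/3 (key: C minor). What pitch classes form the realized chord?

Eb, G, Ab, C

The written figures 4/3 are shorthand for 6/4/3: the 6 is implied.
A third above Eb in this key is G.
A fourth above Eb in this key is Ab.
A sixth above Eb in this key is C.
Together with the bass Eb, this spells Ab major seventh in second inversion.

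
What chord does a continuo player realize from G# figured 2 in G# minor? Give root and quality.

A# half-diminished seventh

The figures 2 indicate a seventh chord in third inversion.
In third inversion the root lies a second above the bass: a second above G# in G# minor is A#.
The chord tones are G#, A#, C#, E, giving A# half-diminished seventh.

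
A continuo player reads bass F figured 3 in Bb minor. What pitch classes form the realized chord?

F, Ab, C

The written figures 3 are shorthand for 5/3: the 5 is implied.
A third above F in this key is Ab.
A fifth above F in this key is C.
Together with the bass F, this spells F minor in root position.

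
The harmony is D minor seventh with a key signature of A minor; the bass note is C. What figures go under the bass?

4/2

C is the seventh of D minor seventh, so the chord is in third inversion.
A seventh chord in third inversion is figured 6/4/2, conventionally abbreviated 4/2.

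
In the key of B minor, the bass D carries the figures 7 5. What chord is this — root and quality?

D major seventh

The figures 7 5 indicate a seventh chord in root position.
In root position the bass is the root, so the root is D.
The chord tones are D, F#, A, C#, giving D major seventh.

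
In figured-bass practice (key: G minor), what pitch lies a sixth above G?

Counting 5 letter steps above G lands on E; in G minor, that letter is Eb.

Eb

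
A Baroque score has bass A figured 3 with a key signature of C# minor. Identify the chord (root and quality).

A major

The figures 3 indicate a triad in root position.
In root position the bass is the root, so the root is A.
The chord tones are A, C#, E, giving A major.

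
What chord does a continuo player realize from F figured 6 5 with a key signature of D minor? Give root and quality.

D minor seventh

The figures 6 5 indicate a seventh chord in first inversion.
In first inversion the root lies a sixth above the bass: a sixth above F in D minor is D.
The chord tones are F, A, C, D, giving D minor seventh.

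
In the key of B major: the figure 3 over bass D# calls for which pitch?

F#

Counting 2 letter steps above D# lands on F; in B major, that letter is F#.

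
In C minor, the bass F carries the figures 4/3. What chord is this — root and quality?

Bb dominant seventh

The figures 4/3 indicate a seventh chord in second inversion.
In second inversion the root lies a fourth above the bass: a fourth above F in C minor is Bb.
The chord tones are F, Ab, Bb, D, giving Bb dominant seventh.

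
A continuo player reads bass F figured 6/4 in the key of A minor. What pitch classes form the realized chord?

F, B, D

A fourth above F in this key is B.
A sixth above F in this key is D.
Together with the bass F, this spells B diminished in second inversion.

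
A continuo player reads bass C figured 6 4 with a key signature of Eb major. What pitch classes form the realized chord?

C, F, Ab

A fourth above C in this key is F.
A sixth above C in this key is Ab.
Together with the bass C, this spells F minor in second inversion.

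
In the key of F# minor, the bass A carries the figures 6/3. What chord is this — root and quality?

F# minor

The figures 6/3 indicate a triad in first inversion.
In first inversion the root lies a sixth above the bass: a sixth above A in F# minor is F#.
The chord tones are A, C#, F#, giving F# minor.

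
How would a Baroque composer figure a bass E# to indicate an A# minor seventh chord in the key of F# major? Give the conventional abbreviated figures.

4/3

E# is the fifth of A# minor seventh, so the chord is in second inversion.
A seventh chord in second inversion is figured 6/4/3, conventionally abbreviated 4/3.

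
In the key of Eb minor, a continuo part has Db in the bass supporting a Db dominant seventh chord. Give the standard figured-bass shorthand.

7

Db is the root of Db dominant seventh, so the chord is in root position.
A seventh chord in root position is figured 7/5/3, conventionally abbreviated 7.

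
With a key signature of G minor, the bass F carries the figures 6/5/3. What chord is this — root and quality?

D minor seventh

The figures 6/5/3 indicate a seventh chord in first inversion.
In first inversion the root lies a sixth above the bass: a sixth above F in G minor is D.
The chord tones are F, A, C, D, giving D minor seventh.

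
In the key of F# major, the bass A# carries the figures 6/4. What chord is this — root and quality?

The figures 6/4 indicate a triad in second inversion.
In second inversion the root lies a fourth above the bass: a fourth above A# in F# major is D#.
The chord tones are A#, D#, F#, giving D# minor.

D# minor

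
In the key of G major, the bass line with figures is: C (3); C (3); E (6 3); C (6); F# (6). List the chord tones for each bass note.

C, E, G | C, E, G | E, G, C | C, E, A | F#, A, D

C (5/3): C, E, G.
C (5/3): C, E, G.
E (6/3): E, G, C.
C (6/3): C, E, A.
F# (6/3): F#, A, D.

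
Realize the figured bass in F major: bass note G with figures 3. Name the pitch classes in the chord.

G, Bb, D

The written figures 3 are shorthand for 5/3: the 5 is implied.
A third above G in this key is Bb.
A fifth above G in this key is D.
Together with the bass G, this spells G minor in root position.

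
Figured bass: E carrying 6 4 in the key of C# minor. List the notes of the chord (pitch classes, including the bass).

E, A, C#

A fourth above E in this key is A.
A sixth above E in this key is C#.
Together with the bass E, this spells A major in second inversion.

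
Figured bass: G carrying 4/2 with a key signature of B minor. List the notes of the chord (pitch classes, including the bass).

The written figures 4/2 are shorthand for 6/4/2: the 6 is implied.
A second above G in this key is A.
A fourth above G in this key is C#.
A sixth above G in this key is E.
Together with the bass G, this spells A dominant seventh in third inversion.

G, A, C#, E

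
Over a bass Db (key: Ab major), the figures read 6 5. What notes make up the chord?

Db, F, Ab, Bb

The written figures 6 5 are shorthand for 6/5/3: the 3 is implied.
A third above Db in this key is F.
A fifth above Db in this key is Ab.
A sixth above Db in this key is Bb.
Together with the bass Db, this spells Bb minor seventh in first inversion.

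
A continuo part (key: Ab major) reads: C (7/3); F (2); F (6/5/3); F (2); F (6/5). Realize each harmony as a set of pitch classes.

C (7/5/3): C, Eb, G, Bb.
F (6/4/2): F, G, Bb, Db.
F (6/5/3): F, Ab, C, Db.
F (6/4/2): F, G, Bb, Db.
F (6/5/3): F, Ab, C, Db.

C, Eb, G, Bb | F, G, Bb, Db | F, Ab, C, Db | F, G, Bb, Db | F, Ab, C, Db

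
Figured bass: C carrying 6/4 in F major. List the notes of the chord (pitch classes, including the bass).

C, F, A

A fourth above C in this key is F.
A sixth above C in this key is A.
Together with the bass C, this spells F major in second inversion.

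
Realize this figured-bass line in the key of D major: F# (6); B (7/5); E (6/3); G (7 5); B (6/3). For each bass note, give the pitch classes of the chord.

F# (6/3): F#, A, D.
B (7/5/3): B, D, F#, A.
E (6/3): E, G, C#.
G (7/5/3): G, B, D, F#.
B (6/3): B, D, G.

F#, A, D | B, D, F#, A | E, G, C# | G, B, D, F# | B, D, G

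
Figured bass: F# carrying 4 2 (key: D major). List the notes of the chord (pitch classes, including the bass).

The written figures 4 2 are shorthand for 6/4/2: the 6 is implied.
A second above F# in this key is G.
A fourth above F# in this key is B.
A sixth above F# in this key is D.
Together with the bass F#, this spells G major seventh in third inversion.

F#, G, B, D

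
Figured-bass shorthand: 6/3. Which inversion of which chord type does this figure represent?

Intervals of 6/3 above the bass form a triad; the bass is the third, so this is first inversion.

triad, first inversion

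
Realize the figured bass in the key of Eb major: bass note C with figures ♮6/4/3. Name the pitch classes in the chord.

A third above C in this key is Eb.
A fourth above C in this key is F.
A sixth above C in this key is Ab, made natural (A) by the ♮ figure.
Together with the bass C, this spells F dominant seventh in second inversion.

C, Eb, F, A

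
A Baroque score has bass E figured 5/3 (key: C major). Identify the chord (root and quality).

The figures 5/3 indicate a triad in root position.
In root position the bass is the root, so the root is E.
The chord tones are E, G, B, giving E minor.

E minor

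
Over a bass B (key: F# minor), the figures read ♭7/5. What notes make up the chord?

B, D, F#, Ab

The written figures ♭7/5 are shorthand for 7/5/3: the 3 is implied.
A third above B in this key is D.
A fifth above B in this key is F#.
A seventh above B in this key is A, lowered to Ab by the flat.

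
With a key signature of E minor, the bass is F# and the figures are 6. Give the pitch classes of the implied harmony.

The written figures 6 are shorthand for 6/3: the 3 is implied.
A third above F# in this key is A.
A sixth above F# in this key is D.
Together with the bass F#, this spells D major in first inversion.

F#, A, D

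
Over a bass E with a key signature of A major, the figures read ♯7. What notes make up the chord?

E, G#, B, D#

The written figures ♯7 are shorthand for 7/5/3: the 5/3 are implied.
A third above E in this key is G#.
A fifth above E in this key is B.
A seventh above E in this key is D, raised to D# by the sharp.
Together with the bass E, this spells E major seventh in root position.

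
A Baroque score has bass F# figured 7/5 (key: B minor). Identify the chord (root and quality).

The figures 7/5 indicate a seventh chord in root position.
In root position the bass is the root, so the root is F#.
The chord tones are F#, A, C#, E, giving F# minor seventh.

F# minor seventh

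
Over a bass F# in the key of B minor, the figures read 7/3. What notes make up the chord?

The written figures 7/3 are shorthand for 7/5/3: the 5 is implied.
A third above F# in this key is A.
A fifth above F# in this key is C#.
A seventh above F# in this key is E.
Together with the bass F#, this spells F# minor seventh in root position.

F#, A, C#, E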